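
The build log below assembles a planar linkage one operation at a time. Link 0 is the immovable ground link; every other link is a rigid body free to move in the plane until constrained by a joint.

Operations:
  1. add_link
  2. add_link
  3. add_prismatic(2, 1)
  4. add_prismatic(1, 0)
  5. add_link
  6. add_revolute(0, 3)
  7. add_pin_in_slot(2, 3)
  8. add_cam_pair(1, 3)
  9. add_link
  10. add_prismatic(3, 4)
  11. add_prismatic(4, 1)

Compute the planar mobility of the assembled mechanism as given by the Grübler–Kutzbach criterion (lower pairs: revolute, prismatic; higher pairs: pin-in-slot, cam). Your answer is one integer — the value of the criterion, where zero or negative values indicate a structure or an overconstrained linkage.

M = 0

ground; <1,0,0>
#1 <2,0,0>
#2 <3,0,0>
P:2↔1 J1 <3,1,0>
P:1↔0 J1 <3,2,0>
#3 <4,2,0>
R:0↔3 J1 <4,3,0>
PS:2↔3 J2 <4,3,1>
C:1↔3 J2 <4,3,2>
#4 <5,3,2>
P:3↔4 J1 <5,4,2>
P:4↔1 J1 <5,5,2>
3×4 − 2×5 − 1×2 = 0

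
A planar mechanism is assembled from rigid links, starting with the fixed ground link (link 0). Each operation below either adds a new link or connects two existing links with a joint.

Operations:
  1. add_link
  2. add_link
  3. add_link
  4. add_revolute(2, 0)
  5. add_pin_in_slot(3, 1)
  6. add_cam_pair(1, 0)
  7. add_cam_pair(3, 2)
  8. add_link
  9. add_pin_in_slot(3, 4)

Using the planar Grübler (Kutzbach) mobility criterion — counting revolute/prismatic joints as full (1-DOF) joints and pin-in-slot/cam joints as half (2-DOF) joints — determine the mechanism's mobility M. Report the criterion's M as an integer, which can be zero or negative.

M = 6

(L,J1,J2)=(1,0,0); link0 fixed
link1: (2,0,0)
link2: (3,0,0)
link3: (4,0,0)
R 2-0 [J1]: (4,1,0)
PS 3-1 [J2]: (4,1,1)
C 1-0 [J2]: (4,1,2)
C 3-2 [J2]: (4,1,3)
link4: (5,1,3)
PS 3-4 [J2]: (5,1,4)
Grübler: 3·4 − 2·1 − 4 = 6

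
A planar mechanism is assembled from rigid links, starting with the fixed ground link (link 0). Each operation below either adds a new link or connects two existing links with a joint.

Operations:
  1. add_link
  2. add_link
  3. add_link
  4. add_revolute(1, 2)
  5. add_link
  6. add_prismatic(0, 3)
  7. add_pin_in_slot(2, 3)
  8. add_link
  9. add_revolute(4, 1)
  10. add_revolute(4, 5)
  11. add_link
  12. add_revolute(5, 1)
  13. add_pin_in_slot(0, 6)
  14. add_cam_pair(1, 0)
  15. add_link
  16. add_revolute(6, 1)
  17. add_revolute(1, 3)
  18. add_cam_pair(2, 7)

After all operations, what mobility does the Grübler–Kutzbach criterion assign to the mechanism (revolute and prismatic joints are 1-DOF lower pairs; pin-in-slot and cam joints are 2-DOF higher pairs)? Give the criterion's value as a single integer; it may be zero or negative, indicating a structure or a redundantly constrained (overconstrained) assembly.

[1;0;0] (link 0 is ground)
L+ [2;0;0]
L+ [3;0;0]
L+ [4;0;0]
R(1,2)∈J1 [4;1;0]
L+ [5;1;0]
P(0,3)∈J1 [5;2;0]
PS(2,3)∈J2 [5;2;1]
L+ [6;2;1]
R(4,1)∈J1 [6;3;1]
R(4,5)∈J1 [6;4;1]
L+ [7;4;1]
R(5,1)∈J1 [7;5;1]
PS(0,6)∈J2 [7;5;2]
C(1,0)∈J2 [7;5;3]
L+ [8;5;3]
R(6,1)∈J1 [8;6;3]
R(1,3)∈J1 [8;7;3]
C(2,7)∈J2 [8;7;4]
mobility = 21 − 14 − 4 = 3

M = 3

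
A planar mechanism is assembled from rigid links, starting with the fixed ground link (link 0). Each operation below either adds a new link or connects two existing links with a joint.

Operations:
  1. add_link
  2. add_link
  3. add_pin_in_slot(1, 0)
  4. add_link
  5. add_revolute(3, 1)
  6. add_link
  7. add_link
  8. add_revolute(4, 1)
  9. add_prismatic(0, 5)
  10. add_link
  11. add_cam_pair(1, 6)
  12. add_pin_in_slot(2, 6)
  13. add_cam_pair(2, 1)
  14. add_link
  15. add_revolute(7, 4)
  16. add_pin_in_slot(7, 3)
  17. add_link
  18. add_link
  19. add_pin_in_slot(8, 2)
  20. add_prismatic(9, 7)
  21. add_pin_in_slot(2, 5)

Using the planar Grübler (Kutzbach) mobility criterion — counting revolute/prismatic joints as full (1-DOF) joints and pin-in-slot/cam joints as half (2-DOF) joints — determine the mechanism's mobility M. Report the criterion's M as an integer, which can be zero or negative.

ground; <1,0,0>
#1 <2,0,0>
#2 <3,0,0>
PS:1↔0 J2 <3,0,1>
#3 <4,0,1>
R:3↔1 J1 <4,1,1>
#4 <5,1,1>
#5 <6,1,1>
R:4↔1 J1 <6,2,1>
P:0↔5 J1 <6,3,1>
#6 <7,3,1>
C:1↔6 J2 <7,3,2>
PS:2↔6 J2 <7,3,3>
C:2↔1 J2 <7,3,4>
#7 <8,3,4>
R:7↔4 J1 <8,4,4>
PS:7↔3 J2 <8,4,5>
#8 <9,4,5>
#9 <10,4,5>
PS:8↔2 J2 <10,4,6>
P:9↔7 J1 <10,5,6>
PS:2↔5 J2 <10,5,7>
3×9 − 2×5 − 1×7 = 10

M = 10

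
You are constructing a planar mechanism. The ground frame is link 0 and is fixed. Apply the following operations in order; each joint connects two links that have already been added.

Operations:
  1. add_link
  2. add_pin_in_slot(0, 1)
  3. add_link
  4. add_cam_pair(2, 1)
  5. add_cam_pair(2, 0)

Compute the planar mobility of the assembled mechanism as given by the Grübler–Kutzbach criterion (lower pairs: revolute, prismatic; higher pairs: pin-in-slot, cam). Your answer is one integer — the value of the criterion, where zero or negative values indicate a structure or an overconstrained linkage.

M = 3

(L,J1,J2)=(1,0,0); link0 fixed
link1: (2,0,0)
PS 0-1 [J2]: (2,0,1)
link2: (3,0,1)
C 2-1 [J2]: (3,0,2)
C 2-0 [J2]: (3,0,3)
Grübler: 3·2 − 2·0 − 3 = 3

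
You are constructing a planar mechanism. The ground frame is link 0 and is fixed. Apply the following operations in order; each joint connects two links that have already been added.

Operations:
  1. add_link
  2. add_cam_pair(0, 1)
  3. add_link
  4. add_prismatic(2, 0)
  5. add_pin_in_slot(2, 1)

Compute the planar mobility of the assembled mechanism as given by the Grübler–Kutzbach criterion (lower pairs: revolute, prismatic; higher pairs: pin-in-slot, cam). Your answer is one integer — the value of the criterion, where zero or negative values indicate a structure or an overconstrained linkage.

M = 2

link 0 = ground. State L|J1|J2 = 1|0|0
+link1  2|0|0
C(0,1) f=2→J2  2|0|1
+link2  3|0|1
P(2,0) f=1→J1  3|1|1
PS(2,1) f=2→J2  3|1|2
M = 3(3−1)−2·1−2 = 6−2−2 = 2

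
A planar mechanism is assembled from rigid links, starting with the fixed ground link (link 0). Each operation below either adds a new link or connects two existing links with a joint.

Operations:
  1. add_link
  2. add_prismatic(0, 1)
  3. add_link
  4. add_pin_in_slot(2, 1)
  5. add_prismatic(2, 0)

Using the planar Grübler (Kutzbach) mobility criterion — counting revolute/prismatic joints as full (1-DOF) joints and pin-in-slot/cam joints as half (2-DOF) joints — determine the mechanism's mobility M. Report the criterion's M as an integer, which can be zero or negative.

L=1 J1=0 J2=0
add link → L=2 J1=0 J2=0
P@0,1 dof=1 J1 → L=2 J1=1 J2=0
add link → L=3 J1=1 J2=0
PS@2,1 dof=2 J2 → L=3 J1=1 J2=1
P@2,0 dof=1 J1 → L=3 J1=2 J2=1
M=3(L−1)−2J1−J2=3·2−2·2−1=1

M = 1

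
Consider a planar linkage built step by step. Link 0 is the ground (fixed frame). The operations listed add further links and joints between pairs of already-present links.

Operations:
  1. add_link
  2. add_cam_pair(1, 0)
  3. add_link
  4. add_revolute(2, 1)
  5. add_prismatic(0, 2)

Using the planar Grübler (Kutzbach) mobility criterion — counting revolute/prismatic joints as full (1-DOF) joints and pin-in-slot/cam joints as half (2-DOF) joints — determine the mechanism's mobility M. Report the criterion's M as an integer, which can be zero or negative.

M = 1

ground; <1,0,0>
#1 <2,0,0>
C:1↔0 J2 <2,0,1>
#2 <3,0,1>
R:2↔1 J1 <3,1,1>
P:0↔2 J1 <3,2,1>
3×2 − 2×2 − 1×1 = 1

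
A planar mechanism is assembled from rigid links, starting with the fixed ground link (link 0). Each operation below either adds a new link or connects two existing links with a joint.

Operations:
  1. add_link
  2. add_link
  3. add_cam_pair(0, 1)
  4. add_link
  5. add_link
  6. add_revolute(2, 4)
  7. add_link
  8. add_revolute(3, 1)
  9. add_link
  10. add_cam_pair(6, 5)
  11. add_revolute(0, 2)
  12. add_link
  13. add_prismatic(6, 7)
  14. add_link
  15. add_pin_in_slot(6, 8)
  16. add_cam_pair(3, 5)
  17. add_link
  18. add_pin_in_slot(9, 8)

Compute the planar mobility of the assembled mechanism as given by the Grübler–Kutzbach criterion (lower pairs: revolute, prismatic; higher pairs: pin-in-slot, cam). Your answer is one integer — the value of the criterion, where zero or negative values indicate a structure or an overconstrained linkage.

M = 14

link 0 = ground. State L|J1|J2 = 1|0|0
+link1  2|0|0
+link2  3|0|0
C(0,1) f=2→J2  3|0|1
+link3  4|0|1
+link4  5|0|1
R(2,4) f=1→J1  5|1|1
+link5  6|1|1
R(3,1) f=1→J1  6|2|1
+link6  7|2|1
C(6,5) f=2→J2  7|2|2
R(0,2) f=1→J1  7|3|2
+link7  8|3|2
P(6,7) f=1→J1  8|4|2
+link8  9|4|2
PS(6,8) f=2→J2  9|4|3
C(3,5) f=2→J2  9|4|4
+link9  10|4|4
PS(9,8) f=2→J2  10|4|5
M = 3(10−1)−2·4−5 = 27−8−5 = 14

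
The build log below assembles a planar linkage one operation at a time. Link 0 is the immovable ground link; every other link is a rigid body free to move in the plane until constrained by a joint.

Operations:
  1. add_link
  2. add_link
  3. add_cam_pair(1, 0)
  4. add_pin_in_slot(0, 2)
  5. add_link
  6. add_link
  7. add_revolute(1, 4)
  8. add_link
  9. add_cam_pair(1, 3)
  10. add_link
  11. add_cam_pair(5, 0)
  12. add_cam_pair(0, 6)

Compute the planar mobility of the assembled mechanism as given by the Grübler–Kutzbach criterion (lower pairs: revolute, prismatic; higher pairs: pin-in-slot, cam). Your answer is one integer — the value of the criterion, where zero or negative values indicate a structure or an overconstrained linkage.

M = 11

(L,J1,J2)=(1,0,0); link0 fixed
link1: (2,0,0)
link2: (3,0,0)
C 1-0 [J2]: (3,0,1)
PS 0-2 [J2]: (3,0,2)
link3: (4,0,2)
link4: (5,0,2)
R 1-4 [J1]: (5,1,2)
link5: (6,1,2)
C 1-3 [J2]: (6,1,3)
link6: (7,1,3)
C 5-0 [J2]: (7,1,4)
C 0-6 [J2]: (7,1,5)
Grübler: 3·6 − 2·1 − 5 = 11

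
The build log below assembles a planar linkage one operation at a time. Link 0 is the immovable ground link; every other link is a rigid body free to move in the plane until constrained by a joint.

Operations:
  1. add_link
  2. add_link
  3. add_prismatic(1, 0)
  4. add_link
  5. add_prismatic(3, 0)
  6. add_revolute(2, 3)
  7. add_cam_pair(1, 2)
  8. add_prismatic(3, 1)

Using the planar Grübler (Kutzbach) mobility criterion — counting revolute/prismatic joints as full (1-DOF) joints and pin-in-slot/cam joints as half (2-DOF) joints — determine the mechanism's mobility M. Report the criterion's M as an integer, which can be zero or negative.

M = 0

(L,J1,J2)=(1,0,0); link0 fixed
link1: (2,0,0)
link2: (3,0,0)
P 1-0 [J1]: (3,1,0)
link3: (4,1,0)
P 3-0 [J1]: (4,2,0)
R 2-3 [J1]: (4,3,0)
C 1-2 [J2]: (4,3,1)
P 3-1 [J1]: (4,4,1)
Grübler: 3·3 − 2·4 − 1 = 0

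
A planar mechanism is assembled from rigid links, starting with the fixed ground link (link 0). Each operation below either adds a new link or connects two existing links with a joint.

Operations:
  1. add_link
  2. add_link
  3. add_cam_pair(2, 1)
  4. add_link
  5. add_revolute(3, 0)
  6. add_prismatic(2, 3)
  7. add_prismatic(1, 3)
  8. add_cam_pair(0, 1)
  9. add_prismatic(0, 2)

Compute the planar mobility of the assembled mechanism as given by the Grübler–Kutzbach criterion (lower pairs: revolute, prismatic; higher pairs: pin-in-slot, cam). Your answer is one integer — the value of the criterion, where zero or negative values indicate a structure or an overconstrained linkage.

M = -1

link 0 = ground. State L|J1|J2 = 1|0|0
+link1  2|0|0
+link2  3|0|0
C(2,1) f=2→J2  3|0|1
+link3  4|0|1
R(3,0) f=1→J1  4|1|1
P(2,3) f=1→J1  4|2|1
P(1,3) f=1→J1  4|3|1
C(0,1) f=2→J2  4|3|2
P(0,2) f=1→J1  4|4|2
M = 3(4−1)−2·4−2 = 9−8−2 = -1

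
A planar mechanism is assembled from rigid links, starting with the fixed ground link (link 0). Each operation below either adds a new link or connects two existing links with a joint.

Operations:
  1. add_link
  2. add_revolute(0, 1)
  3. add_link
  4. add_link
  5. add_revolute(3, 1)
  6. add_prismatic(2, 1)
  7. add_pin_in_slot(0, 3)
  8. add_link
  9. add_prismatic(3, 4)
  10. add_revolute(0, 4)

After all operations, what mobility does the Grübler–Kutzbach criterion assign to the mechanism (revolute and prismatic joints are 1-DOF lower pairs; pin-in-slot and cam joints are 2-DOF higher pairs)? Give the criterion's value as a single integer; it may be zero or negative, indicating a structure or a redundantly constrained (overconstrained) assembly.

M = 1

[1;0;0] (link 0 is ground)
L+ [2;0;0]
R(0,1)∈J1 [2;1;0]
L+ [3;1;0]
L+ [4;1;0]
R(3,1)∈J1 [4;2;0]
P(2,1)∈J1 [4;3;0]
PS(0,3)∈J2 [4;3;1]
L+ [5;3;1]
P(3,4)∈J1 [5;4;1]
R(0,4)∈J1 [5;5;1]
mobility = 12 − 10 − 1 = 1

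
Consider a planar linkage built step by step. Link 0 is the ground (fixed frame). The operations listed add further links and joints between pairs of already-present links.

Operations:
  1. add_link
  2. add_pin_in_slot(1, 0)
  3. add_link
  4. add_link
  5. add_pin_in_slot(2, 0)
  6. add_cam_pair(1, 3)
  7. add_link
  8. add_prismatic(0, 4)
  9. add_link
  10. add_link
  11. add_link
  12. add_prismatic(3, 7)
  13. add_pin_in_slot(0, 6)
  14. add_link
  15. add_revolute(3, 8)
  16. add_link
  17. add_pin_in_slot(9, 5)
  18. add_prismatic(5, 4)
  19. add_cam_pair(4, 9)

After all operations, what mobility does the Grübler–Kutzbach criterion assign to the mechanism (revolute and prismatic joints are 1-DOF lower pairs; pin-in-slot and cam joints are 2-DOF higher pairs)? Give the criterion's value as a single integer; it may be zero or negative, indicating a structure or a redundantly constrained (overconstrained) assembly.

L=1 J1=0 J2=0
add link → L=2 J1=0 J2=0
PS@1,0 dof=2 J2 → L=2 J1=0 J2=1
add link → L=3 J1=0 J2=1
add link → L=4 J1=0 J2=1
PS@2,0 dof=2 J2 → L=4 J1=0 J2=2
C@1,3 dof=2 J2 → L=4 J1=0 J2=3
add link → L=5 J1=0 J2=3
P@0,4 dof=1 J1 → L=5 J1=1 J2=3
add link → L=6 J1=1 J2=3
add link → L=7 J1=1 J2=3
add link → L=8 J1=1 J2=3
P@3,7 dof=1 J1 → L=8 J1=2 J2=3
PS@0,6 dof=2 J2 → L=8 J1=2 J2=4
add link → L=9 J1=2 J2=4
R@3,8 dof=1 J1 → L=9 J1=3 J2=4
add link → L=10 J1=3 J2=4
PS@9,5 dof=2 J2 → L=10 J1=3 J2=5
P@5,4 dof=1 J1 → L=10 J1=4 J2=5
C@4,9 dof=2 J2 → L=10 J1=4 J2=6
M=3(L−1)−2J1−J2=3·9−2·4−6=13

M = 13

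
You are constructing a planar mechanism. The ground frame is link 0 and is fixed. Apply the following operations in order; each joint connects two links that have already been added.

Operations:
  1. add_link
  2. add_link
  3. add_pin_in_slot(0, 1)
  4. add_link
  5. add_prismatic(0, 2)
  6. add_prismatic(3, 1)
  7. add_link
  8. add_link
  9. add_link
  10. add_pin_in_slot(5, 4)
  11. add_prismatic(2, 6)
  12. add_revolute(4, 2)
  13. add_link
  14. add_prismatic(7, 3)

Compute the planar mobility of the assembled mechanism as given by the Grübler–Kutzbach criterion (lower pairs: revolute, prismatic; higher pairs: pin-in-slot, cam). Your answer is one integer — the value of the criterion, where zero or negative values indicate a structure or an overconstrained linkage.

M = 9

[1;0;0] (link 0 is ground)
L+ [2;0;0]
L+ [3;0;0]
PS(0,1)∈J2 [3;0;1]
L+ [4;0;1]
P(0,2)∈J1 [4;1;1]
P(3,1)∈J1 [4;2;1]
L+ [5;2;1]
L+ [6;2;1]
L+ [7;2;1]
PS(5,4)∈J2 [7;2;2]
P(2,6)∈J1 [7;3;2]
R(4,2)∈J1 [7;4;2]
L+ [8;4;2]
P(7,3)∈J1 [8;5;2]
mobility = 21 − 10 − 2 = 9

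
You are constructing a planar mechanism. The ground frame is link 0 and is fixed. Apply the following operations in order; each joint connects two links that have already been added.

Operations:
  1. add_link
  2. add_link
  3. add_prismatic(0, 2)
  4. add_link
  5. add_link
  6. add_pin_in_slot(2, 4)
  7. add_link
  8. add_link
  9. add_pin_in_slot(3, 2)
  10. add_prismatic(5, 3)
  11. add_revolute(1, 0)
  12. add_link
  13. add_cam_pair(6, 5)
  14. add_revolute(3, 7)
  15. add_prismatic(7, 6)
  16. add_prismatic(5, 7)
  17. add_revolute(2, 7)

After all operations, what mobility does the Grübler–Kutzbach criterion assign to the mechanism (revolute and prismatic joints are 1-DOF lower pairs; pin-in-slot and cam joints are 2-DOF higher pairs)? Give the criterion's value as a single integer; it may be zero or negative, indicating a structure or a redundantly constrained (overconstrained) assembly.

(L,J1,J2)=(1,0,0); link0 fixed
link1: (2,0,0)
link2: (3,0,0)
P 0-2 [J1]: (3,1,0)
link3: (4,1,0)
link4: (5,1,0)
PS 2-4 [J2]: (5,1,1)
link5: (6,1,1)
link6: (7,1,1)
PS 3-2 [J2]: (7,1,2)
P 5-3 [J1]: (7,2,2)
R 1-0 [J1]: (7,3,2)
link7: (8,3,2)
C 6-5 [J2]: (8,3,3)
R 3-7 [J1]: (8,4,3)
P 7-6 [J1]: (8,5,3)
P 5-7 [J1]: (8,6,3)
R 2-7 [J1]: (8,7,3)
Grübler: 3·7 − 2·7 − 3 = 4

M = 4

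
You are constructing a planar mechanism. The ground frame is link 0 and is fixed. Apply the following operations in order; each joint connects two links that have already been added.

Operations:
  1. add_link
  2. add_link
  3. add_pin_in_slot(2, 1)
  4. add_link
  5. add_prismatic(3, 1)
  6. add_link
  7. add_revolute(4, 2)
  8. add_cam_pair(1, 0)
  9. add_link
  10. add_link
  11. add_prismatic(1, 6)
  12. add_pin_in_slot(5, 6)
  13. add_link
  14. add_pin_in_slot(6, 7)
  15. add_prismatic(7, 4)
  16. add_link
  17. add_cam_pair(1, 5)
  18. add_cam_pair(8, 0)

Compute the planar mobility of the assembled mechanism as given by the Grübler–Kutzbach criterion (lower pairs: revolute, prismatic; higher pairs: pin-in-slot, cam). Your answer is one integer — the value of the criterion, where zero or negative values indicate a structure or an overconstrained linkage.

[1;0;0] (link 0 is ground)
L+ [2;0;0]
L+ [3;0;0]
PS(2,1)∈J2 [3;0;1]
L+ [4;0;1]
P(3,1)∈J1 [4;1;1]
L+ [5;1;1]
R(4,2)∈J1 [5;2;1]
C(1,0)∈J2 [5;2;2]
L+ [6;2;2]
L+ [7;2;2]
P(1,6)∈J1 [7;3;2]
PS(5,6)∈J2 [7;3;3]
L+ [8;3;3]
PS(6,7)∈J2 [8;3;4]
P(7,4)∈J1 [8;4;4]
L+ [9;4;4]
C(1,5)∈J2 [9;4;5]
C(8,0)∈J2 [9;4;6]
mobility = 24 − 8 − 6 = 10

M = 10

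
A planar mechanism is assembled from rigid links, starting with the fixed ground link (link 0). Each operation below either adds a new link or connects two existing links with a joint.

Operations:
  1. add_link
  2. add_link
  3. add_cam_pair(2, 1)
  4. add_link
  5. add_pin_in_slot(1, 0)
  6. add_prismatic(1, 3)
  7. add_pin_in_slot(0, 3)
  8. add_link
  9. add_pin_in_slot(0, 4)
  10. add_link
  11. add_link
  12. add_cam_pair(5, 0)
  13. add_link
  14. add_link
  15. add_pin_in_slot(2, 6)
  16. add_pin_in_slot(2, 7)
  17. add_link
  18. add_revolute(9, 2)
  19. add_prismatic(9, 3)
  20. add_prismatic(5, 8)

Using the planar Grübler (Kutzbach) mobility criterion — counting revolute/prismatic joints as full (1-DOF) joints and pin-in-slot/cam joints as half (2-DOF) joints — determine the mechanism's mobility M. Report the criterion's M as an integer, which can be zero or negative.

M = 12

(L,J1,J2)=(1,0,0); link0 fixed
link1: (2,0,0)
link2: (3,0,0)
C 2-1 [J2]: (3,0,1)
link3: (4,0,1)
PS 1-0 [J2]: (4,0,2)
P 1-3 [J1]: (4,1,2)
PS 0-3 [J2]: (4,1,3)
link4: (5,1,3)
PS 0-4 [J2]: (5,1,4)
link5: (6,1,4)
link6: (7,1,4)
C 5-0 [J2]: (7,1,5)
link7: (8,1,5)
link8: (9,1,5)
PS 2-6 [J2]: (9,1,6)
PS 2-7 [J2]: (9,1,7)
link9: (10,1,7)
R 9-2 [J1]: (10,2,7)
P 9-3 [J1]: (10,3,7)
P 5-8 [J1]: (10,4,7)
Grübler: 3·9 − 2·4 − 7 = 12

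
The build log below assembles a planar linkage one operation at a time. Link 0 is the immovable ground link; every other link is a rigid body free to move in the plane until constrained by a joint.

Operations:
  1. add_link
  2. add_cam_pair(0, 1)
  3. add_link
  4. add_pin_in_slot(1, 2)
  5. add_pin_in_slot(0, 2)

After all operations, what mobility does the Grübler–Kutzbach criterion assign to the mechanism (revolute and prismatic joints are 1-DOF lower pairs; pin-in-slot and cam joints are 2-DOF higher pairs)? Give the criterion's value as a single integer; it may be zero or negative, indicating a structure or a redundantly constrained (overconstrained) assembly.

M = 3

(L,J1,J2)=(1,0,0); link0 fixed
link1: (2,0,0)
C 0-1 [J2]: (2,0,1)
link2: (3,0,1)
PS 1-2 [J2]: (3,0,2)
PS 0-2 [J2]: (3,0,3)
Grübler: 3·2 − 2·0 − 3 = 3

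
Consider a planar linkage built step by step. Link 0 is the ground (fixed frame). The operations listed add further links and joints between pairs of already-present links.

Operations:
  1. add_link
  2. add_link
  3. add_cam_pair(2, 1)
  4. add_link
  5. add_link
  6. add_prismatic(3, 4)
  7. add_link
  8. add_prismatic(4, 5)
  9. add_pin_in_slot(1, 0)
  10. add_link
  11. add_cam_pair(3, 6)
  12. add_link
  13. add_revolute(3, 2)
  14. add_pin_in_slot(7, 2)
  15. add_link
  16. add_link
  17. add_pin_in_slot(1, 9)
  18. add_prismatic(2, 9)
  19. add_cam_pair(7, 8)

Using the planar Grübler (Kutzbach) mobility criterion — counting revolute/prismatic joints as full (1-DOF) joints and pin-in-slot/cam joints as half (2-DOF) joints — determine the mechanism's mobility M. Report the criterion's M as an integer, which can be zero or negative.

M = 13

ground; <1,0,0>
#1 <2,0,0>
#2 <3,0,0>
C:2↔1 J2 <3,0,1>
#3 <4,0,1>
#4 <5,0,1>
P:3↔4 J1 <5,1,1>
#5 <6,1,1>
P:4↔5 J1 <6,2,1>
PS:1↔0 J2 <6,2,2>
#6 <7,2,2>
C:3↔6 J2 <7,2,3>
#7 <8,2,3>
R:3↔2 J1 <8,3,3>
PS:7↔2 J2 <8,3,4>
#8 <9,3,4>
#9 <10,3,4>
PS:1↔9 J2 <10,3,5>
P:2↔9 J1 <10,4,5>
C:7↔8 J2 <10,4,6>
3×9 − 2×4 − 1×6 = 13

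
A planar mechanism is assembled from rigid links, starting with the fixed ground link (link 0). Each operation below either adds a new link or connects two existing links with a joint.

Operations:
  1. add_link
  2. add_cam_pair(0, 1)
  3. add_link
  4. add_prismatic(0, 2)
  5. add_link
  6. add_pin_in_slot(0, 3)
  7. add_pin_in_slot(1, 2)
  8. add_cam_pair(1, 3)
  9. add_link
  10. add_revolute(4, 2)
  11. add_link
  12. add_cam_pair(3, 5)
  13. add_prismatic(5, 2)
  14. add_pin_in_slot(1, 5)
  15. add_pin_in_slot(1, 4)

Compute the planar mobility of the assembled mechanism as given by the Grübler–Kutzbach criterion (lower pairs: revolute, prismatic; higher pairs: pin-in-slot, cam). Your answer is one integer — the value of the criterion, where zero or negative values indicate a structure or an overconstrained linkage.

M = 2

ground; <1,0,0>
#1 <2,0,0>
C:0↔1 J2 <2,0,1>
#2 <3,0,1>
P:0↔2 J1 <3,1,1>
#3 <4,1,1>
PS:0↔3 J2 <4,1,2>
PS:1↔2 J2 <4,1,3>
C:1↔3 J2 <4,1,4>
#4 <5,1,4>
R:4↔2 J1 <5,2,4>
#5 <6,2,4>
C:3↔5 J2 <6,2,5>
P:5↔2 J1 <6,3,5>
PS:1↔5 J2 <6,3,6>
PS:1↔4 J2 <6,3,7>
3×5 − 2×3 − 1×7 = 2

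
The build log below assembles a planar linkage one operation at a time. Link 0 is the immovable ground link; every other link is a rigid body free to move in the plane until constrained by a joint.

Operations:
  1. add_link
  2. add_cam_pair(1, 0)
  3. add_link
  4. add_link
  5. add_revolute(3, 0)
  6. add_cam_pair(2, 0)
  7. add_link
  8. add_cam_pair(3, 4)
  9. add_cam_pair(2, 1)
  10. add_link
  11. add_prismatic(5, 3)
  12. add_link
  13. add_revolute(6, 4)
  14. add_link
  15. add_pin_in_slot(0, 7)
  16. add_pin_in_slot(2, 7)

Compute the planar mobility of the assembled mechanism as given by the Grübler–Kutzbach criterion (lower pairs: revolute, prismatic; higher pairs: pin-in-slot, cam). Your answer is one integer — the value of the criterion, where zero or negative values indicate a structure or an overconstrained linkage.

M = 9

[1;0;0] (link 0 is ground)
L+ [2;0;0]
C(1,0)∈J2 [2;0;1]
L+ [3;0;1]
L+ [4;0;1]
R(3,0)∈J1 [4;1;1]
C(2,0)∈J2 [4;1;2]
L+ [5;1;2]
C(3,4)∈J2 [5;1;3]
C(2,1)∈J2 [5;1;4]
L+ [6;1;4]
P(5,3)∈J1 [6;2;4]
L+ [7;2;4]
R(6,4)∈J1 [7;3;4]
L+ [8;3;4]
PS(0,7)∈J2 [8;3;5]
PS(2,7)∈J2 [8;3;6]
mobility = 21 − 6 − 6 = 9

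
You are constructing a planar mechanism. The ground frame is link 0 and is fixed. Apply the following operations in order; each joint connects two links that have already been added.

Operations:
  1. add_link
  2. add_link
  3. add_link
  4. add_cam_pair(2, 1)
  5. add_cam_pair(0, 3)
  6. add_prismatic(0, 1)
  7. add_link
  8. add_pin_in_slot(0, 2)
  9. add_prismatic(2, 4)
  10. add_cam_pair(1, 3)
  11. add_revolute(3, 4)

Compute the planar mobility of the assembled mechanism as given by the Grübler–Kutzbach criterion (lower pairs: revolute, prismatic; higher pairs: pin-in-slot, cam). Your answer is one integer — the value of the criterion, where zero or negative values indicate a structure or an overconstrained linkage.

M = 2

[1;0;0] (link 0 is ground)
L+ [2;0;0]
L+ [3;0;0]
L+ [4;0;0]
C(2,1)∈J2 [4;0;1]
C(0,3)∈J2 [4;0;2]
P(0,1)∈J1 [4;1;2]
L+ [5;1;2]
PS(0,2)∈J2 [5;1;3]
P(2,4)∈J1 [5;2;3]
C(1,3)∈J2 [5;2;4]
R(3,4)∈J1 [5;3;4]
mobility = 12 − 6 − 4 = 2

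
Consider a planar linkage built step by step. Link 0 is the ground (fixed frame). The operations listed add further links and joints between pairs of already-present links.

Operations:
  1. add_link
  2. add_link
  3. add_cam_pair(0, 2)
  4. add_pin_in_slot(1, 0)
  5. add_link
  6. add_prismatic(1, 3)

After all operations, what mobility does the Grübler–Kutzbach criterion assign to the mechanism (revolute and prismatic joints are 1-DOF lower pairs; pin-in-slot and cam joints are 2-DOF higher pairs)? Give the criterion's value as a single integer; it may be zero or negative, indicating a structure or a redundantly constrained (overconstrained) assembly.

L=1 J1=0 J2=0
add link → L=2 J1=0 J2=0
add link → L=3 J1=0 J2=0
C@0,2 dof=2 J2 → L=3 J1=0 J2=1
PS@1,0 dof=2 J2 → L=3 J1=0 J2=2
add link → L=4 J1=0 J2=2
P@1,3 dof=1 J1 → L=4 J1=1 J2=2
M=3(L−1)−2J1−J2=3·3−2·1−2=5

M = 5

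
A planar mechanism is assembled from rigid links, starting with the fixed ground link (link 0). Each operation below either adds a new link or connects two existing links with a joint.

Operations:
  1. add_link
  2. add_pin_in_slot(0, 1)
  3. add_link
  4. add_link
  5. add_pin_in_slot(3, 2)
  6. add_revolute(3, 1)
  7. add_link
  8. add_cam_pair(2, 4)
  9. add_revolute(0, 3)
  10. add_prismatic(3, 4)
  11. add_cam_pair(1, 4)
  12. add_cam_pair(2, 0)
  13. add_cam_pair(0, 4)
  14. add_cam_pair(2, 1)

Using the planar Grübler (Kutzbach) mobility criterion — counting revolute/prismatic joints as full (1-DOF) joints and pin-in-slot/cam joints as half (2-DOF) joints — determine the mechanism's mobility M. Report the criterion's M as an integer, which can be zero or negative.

M = -1

link 0 = ground. State L|J1|J2 = 1|0|0
+link1  2|0|0
PS(0,1) f=2→J2  2|0|1
+link2  3|0|1
+link3  4|0|1
PS(3,2) f=2→J2  4|0|2
R(3,1) f=1→J1  4|1|2
+link4  5|1|2
C(2,4) f=2→J2  5|1|3
R(0,3) f=1→J1  5|2|3
P(3,4) f=1→J1  5|3|3
C(1,4) f=2→J2  5|3|4
C(2,0) f=2→J2  5|3|5
C(0,4) f=2→J2  5|3|6
C(2,1) f=2→J2  5|3|7
M = 3(5−1)−2·3−7 = 12−6−7 = -1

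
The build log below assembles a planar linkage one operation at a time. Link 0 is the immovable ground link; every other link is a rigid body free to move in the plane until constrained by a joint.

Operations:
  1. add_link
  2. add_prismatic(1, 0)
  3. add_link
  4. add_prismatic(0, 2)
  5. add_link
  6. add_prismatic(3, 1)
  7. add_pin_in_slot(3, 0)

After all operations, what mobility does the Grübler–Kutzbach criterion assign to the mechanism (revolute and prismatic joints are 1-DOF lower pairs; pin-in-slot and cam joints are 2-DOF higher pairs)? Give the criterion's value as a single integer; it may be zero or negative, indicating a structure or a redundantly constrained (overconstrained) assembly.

M = 2

(L,J1,J2)=(1,0,0); link0 fixed
link1: (2,0,0)
P 1-0 [J1]: (2,1,0)
link2: (3,1,0)
P 0-2 [J1]: (3,2,0)
link3: (4,2,0)
P 3-1 [J1]: (4,3,0)
PS 3-0 [J2]: (4,3,1)
Grübler: 3·3 − 2·3 − 1 = 2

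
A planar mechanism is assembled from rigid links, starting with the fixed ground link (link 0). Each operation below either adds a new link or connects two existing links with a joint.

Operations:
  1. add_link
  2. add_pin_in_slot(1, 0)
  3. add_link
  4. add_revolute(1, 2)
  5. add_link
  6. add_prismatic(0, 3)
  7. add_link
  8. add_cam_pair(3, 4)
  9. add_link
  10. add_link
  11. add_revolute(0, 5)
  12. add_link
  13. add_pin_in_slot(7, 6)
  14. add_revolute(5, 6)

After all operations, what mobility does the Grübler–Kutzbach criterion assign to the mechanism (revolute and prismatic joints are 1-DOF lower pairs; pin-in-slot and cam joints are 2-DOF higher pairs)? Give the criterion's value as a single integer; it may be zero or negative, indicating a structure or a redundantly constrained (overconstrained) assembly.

[1;0;0] (link 0 is ground)
L+ [2;0;0]
PS(1,0)∈J2 [2;0;1]
L+ [3;0;1]
R(1,2)∈J1 [3;1;1]
L+ [4;1;1]
P(0,3)∈J1 [4;2;1]
L+ [5;2;1]
C(3,4)∈J2 [5;2;2]
L+ [6;2;2]
L+ [7;2;2]
R(0,5)∈J1 [7;3;2]
L+ [8;3;2]
PS(7,6)∈J2 [8;3;3]
R(5,6)∈J1 [8;4;3]
mobility = 21 − 8 − 3 = 10

M = 10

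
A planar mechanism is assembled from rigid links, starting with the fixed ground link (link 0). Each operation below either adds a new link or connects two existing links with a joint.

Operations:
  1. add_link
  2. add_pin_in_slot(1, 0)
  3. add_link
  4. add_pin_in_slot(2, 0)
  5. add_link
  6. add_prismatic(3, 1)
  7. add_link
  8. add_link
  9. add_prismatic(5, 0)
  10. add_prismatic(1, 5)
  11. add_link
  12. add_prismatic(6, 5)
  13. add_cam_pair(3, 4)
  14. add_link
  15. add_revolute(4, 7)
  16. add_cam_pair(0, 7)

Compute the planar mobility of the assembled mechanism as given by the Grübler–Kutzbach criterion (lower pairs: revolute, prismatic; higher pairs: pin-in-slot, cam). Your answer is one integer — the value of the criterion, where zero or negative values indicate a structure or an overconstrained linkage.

M = 7

(L,J1,J2)=(1,0,0); link0 fixed
link1: (2,0,0)
PS 1-0 [J2]: (2,0,1)
link2: (3,0,1)
PS 2-0 [J2]: (3,0,2)
link3: (4,0,2)
P 3-1 [J1]: (4,1,2)
link4: (5,1,2)
link5: (6,1,2)
P 5-0 [J1]: (6,2,2)
P 1-5 [J1]: (6,3,2)
link6: (7,3,2)
P 6-5 [J1]: (7,4,2)
C 3-4 [J2]: (7,4,3)
link7: (8,4,3)
R 4-7 [J1]: (8,5,3)
C 0-7 [J2]: (8,5,4)
Grübler: 3·7 − 2·5 − 4 = 7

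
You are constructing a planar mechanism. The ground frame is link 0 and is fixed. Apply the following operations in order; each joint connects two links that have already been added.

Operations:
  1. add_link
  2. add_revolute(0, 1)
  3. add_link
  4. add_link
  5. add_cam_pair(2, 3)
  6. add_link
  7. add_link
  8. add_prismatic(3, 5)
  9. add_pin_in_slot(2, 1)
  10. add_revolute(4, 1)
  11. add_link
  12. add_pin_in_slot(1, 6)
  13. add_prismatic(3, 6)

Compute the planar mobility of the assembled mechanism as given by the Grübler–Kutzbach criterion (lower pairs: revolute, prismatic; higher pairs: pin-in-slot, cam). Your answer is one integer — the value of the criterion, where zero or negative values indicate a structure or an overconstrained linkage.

[1;0;0] (link 0 is ground)
L+ [2;0;0]
R(0,1)∈J1 [2;1;0]
L+ [3;1;0]
L+ [4;1;0]
C(2,3)∈J2 [4;1;1]
L+ [5;1;1]
L+ [6;1;1]
P(3,5)∈J1 [6;2;1]
PS(2,1)∈J2 [6;2;2]
R(4,1)∈J1 [6;3;2]
L+ [7;3;2]
PS(1,6)∈J2 [7;3;3]
P(3,6)∈J1 [7;4;3]
mobility = 18 − 8 − 3 = 7

M = 7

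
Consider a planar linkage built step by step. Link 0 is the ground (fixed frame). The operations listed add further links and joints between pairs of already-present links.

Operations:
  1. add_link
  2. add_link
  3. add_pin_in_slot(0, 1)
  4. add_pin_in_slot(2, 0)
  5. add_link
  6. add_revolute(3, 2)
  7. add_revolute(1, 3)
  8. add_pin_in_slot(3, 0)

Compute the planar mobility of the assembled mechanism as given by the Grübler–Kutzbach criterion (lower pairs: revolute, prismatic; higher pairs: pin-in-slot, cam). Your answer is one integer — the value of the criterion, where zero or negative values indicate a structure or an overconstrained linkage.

L=1 J1=0 J2=0
add link → L=2 J1=0 J2=0
add link → L=3 J1=0 J2=0
PS@0,1 dof=2 J2 → L=3 J1=0 J2=1
PS@2,0 dof=2 J2 → L=3 J1=0 J2=2
add link → L=4 J1=0 J2=2
R@3,2 dof=1 J1 → L=4 J1=1 J2=2
R@1,3 dof=1 J1 → L=4 J1=2 J2=2
PS@3,0 dof=2 J2 → L=4 J1=2 J2=3
M=3(L−1)−2J1−J2=3·3−2·2−3=2

M = 2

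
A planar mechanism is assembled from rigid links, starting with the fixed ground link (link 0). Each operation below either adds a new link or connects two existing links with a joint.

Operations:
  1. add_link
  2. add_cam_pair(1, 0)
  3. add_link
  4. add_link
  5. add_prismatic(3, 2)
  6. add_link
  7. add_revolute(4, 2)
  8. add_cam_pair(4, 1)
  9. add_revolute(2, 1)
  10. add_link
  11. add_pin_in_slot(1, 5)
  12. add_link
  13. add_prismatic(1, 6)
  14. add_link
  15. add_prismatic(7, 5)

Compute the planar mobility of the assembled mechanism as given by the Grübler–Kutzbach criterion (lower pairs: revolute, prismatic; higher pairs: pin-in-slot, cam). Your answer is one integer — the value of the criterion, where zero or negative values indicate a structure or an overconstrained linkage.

M = 8

(L,J1,J2)=(1,0,0); link0 fixed
link1: (2,0,0)
C 1-0 [J2]: (2,0,1)
link2: (3,0,1)
link3: (4,0,1)
P 3-2 [J1]: (4,1,1)
link4: (5,1,1)
R 4-2 [J1]: (5,2,1)
C 4-1 [J2]: (5,2,2)
R 2-1 [J1]: (5,3,2)
link5: (6,3,2)
PS 1-5 [J2]: (6,3,3)
link6: (7,3,3)
P 1-6 [J1]: (7,4,3)
link7: (8,4,3)
P 7-5 [J1]: (8,5,3)
Grübler: 3·7 − 2·5 − 3 = 8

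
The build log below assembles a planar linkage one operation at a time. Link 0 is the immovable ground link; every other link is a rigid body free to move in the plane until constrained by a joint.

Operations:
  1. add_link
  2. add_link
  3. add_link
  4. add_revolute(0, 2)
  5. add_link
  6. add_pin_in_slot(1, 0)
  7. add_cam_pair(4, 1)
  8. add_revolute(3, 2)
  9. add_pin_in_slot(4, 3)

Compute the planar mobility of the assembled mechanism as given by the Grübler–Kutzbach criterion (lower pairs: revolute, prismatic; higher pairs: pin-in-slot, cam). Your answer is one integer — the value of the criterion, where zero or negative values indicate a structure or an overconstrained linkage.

M = 5

(L,J1,J2)=(1,0,0); link0 fixed
link1: (2,0,0)
link2: (3,0,0)
link3: (4,0,0)
R 0-2 [J1]: (4,1,0)
link4: (5,1,0)
PS 1-0 [J2]: (5,1,1)
C 4-1 [J2]: (5,1,2)
R 3-2 [J1]: (5,2,2)
PS 4-3 [J2]: (5,2,3)
Grübler: 3·4 − 2·2 − 3 = 5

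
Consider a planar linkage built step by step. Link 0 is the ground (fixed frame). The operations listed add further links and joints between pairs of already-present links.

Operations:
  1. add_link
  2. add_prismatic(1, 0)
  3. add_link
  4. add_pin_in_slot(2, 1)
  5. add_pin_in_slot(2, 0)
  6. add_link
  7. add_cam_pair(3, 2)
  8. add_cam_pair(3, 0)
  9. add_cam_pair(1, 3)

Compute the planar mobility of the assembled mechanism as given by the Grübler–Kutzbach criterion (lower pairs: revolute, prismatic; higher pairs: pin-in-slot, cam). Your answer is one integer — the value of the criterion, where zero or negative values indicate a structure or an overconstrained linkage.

ground; <1,0,0>
#1 <2,0,0>
P:1↔0 J1 <2,1,0>
#2 <3,1,0>
PS:2↔1 J2 <3,1,1>
PS:2↔0 J2 <3,1,2>
#3 <4,1,2>
C:3↔2 J2 <4,1,3>
C:3↔0 J2 <4,1,4>
C:1↔3 J2 <4,1,5>
3×3 − 2×1 − 1×5 = 2

M = 2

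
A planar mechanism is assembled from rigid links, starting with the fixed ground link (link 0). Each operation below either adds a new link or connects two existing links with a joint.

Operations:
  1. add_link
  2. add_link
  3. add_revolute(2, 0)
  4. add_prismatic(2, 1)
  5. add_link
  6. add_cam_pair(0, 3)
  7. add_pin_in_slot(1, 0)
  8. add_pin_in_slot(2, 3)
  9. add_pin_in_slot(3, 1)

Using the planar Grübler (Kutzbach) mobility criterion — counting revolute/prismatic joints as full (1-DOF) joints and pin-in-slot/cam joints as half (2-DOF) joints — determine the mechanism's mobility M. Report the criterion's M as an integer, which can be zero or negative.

M = 1

L=1 J1=0 J2=0
add link → L=2 J1=0 J2=0
add link → L=3 J1=0 J2=0
R@2,0 dof=1 J1 → L=3 J1=1 J2=0
P@2,1 dof=1 J1 → L=3 J1=2 J2=0
add link → L=4 J1=2 J2=0
C@0,3 dof=2 J2 → L=4 J1=2 J2=1
PS@1,0 dof=2 J2 → L=4 J1=2 J2=2
PS@2,3 dof=2 J2 → L=4 J1=2 J2=3
PS@3,1 dof=2 J2 → L=4 J1=2 J2=4
M=3(L−1)−2J1−J2=3·3−2·2−4=1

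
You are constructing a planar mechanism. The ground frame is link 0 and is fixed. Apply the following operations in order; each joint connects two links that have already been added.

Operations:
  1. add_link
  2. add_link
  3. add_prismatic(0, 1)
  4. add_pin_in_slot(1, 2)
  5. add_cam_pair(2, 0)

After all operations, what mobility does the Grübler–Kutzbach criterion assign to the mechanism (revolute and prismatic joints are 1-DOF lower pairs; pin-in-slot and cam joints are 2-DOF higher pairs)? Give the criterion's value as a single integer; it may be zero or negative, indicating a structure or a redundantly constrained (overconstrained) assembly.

(L,J1,J2)=(1,0,0); link0 fixed
link1: (2,0,0)
link2: (3,0,0)
P 0-1 [J1]: (3,1,0)
PS 1-2 [J2]: (3,1,1)
C 2-0 [J2]: (3,1,2)
Grübler: 3·2 − 2·1 − 2 = 2

M = 2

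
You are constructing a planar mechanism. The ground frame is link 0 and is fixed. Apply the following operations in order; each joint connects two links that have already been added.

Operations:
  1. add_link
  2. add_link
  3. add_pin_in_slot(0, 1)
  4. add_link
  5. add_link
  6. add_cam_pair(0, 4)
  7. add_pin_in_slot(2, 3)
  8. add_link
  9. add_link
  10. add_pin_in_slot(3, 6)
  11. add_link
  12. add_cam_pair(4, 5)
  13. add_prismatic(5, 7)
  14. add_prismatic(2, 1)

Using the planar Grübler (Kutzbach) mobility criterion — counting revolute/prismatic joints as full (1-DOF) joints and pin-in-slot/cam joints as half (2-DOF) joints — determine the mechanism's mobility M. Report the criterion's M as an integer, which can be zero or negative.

ground; <1,0,0>
#1 <2,0,0>
#2 <3,0,0>
PS:0↔1 J2 <3,0,1>
#3 <4,0,1>
#4 <5,0,1>
C:0↔4 J2 <5,0,2>
PS:2↔3 J2 <5,0,3>
#5 <6,0,3>
#6 <7,0,3>
PS:3↔6 J2 <7,0,4>
#7 <8,0,4>
C:4↔5 J2 <8,0,5>
P:5↔7 J1 <8,1,5>
P:2↔1 J1 <8,2,5>
3×7 − 2×2 − 1×5 = 12

M = 12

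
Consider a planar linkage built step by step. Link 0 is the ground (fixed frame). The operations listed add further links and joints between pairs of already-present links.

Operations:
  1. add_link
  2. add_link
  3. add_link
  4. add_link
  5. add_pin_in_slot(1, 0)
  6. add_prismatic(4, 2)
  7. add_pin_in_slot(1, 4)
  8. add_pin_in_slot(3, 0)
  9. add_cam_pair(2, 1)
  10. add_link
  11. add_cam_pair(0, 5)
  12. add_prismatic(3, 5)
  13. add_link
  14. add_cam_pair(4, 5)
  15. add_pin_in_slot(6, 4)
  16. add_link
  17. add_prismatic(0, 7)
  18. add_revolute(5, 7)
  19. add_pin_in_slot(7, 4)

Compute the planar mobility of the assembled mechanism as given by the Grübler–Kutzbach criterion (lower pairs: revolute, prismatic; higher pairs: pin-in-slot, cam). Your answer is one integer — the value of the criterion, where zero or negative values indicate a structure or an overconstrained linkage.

L=1 J1=0 J2=0
add link → L=2 J1=0 J2=0
add link → L=3 J1=0 J2=0
add link → L=4 J1=0 J2=0
add link → L=5 J1=0 J2=0
PS@1,0 dof=2 J2 → L=5 J1=0 J2=1
P@4,2 dof=1 J1 → L=5 J1=1 J2=1
PS@1,4 dof=2 J2 → L=5 J1=1 J2=2
PS@3,0 dof=2 J2 → L=5 J1=1 J2=3
C@2,1 dof=2 J2 → L=5 J1=1 J2=4
add link → L=6 J1=1 J2=4
C@0,5 dof=2 J2 → L=6 J1=1 J2=5
P@3,5 dof=1 J1 → L=6 J1=2 J2=5
add link → L=7 J1=2 J2=5
C@4,5 dof=2 J2 → L=7 J1=2 J2=6
PS@6,4 dof=2 J2 → L=7 J1=2 J2=7
add link → L=8 J1=2 J2=7
P@0,7 dof=1 J1 → L=8 J1=3 J2=7
R@5,7 dof=1 J1 → L=8 J1=4 J2=7
PS@7,4 dof=2 J2 → L=8 J1=4 J2=8
M=3(L−1)−2J1−J2=3·7−2·4−8=5

M = 5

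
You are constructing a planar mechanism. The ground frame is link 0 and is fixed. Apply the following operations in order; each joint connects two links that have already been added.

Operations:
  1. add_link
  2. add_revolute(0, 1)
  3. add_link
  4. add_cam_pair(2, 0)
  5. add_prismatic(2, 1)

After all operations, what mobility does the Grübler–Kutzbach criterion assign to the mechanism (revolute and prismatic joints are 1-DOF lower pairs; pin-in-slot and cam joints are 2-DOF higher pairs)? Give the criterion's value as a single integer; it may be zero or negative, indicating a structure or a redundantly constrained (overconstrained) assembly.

M = 1

[1;0;0] (link 0 is ground)
L+ [2;0;0]
R(0,1)∈J1 [2;1;0]
L+ [3;1;0]
C(2,0)∈J2 [3;1;1]
P(2,1)∈J1 [3;2;1]
mobility = 6 − 4 − 1 = 1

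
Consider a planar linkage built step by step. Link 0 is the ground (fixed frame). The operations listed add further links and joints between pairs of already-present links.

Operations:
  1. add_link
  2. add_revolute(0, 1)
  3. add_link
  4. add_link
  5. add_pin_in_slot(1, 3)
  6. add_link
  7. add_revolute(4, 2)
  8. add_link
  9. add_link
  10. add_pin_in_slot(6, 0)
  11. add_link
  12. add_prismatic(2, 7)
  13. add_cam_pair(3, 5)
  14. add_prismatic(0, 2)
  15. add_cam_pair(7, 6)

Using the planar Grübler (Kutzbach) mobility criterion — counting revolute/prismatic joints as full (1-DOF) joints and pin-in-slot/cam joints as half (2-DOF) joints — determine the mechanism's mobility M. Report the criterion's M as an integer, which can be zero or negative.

[1;0;0] (link 0 is ground)
L+ [2;0;0]
R(0,1)∈J1 [2;1;0]
L+ [3;1;0]
L+ [4;1;0]
PS(1,3)∈J2 [4;1;1]
L+ [5;1;1]
R(4,2)∈J1 [5;2;1]
L+ [6;2;1]
L+ [7;2;1]
PS(6,0)∈J2 [7;2;2]
L+ [8;2;2]
P(2,7)∈J1 [8;3;2]
C(3,5)∈J2 [8;3;3]
P(0,2)∈J1 [8;4;3]
C(7,6)∈J2 [8;4;4]
mobility = 21 − 8 − 4 = 9

M = 9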